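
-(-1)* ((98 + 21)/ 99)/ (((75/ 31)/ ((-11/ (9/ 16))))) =-59024/ 6075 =-9.72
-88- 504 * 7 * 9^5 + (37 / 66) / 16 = -219991157723 / 1056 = -208324959.96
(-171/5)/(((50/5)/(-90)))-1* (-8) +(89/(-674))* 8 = 530343/1685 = 314.74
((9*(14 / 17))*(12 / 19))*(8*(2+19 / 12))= 43344 / 323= 134.19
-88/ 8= -11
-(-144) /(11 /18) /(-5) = -2592 /55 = -47.13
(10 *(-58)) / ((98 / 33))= -9570 / 49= -195.31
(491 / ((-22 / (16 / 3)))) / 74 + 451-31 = 510856 / 1221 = 418.39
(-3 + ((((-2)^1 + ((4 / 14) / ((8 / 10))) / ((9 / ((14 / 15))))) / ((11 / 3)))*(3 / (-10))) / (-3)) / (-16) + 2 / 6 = 0.52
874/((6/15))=2185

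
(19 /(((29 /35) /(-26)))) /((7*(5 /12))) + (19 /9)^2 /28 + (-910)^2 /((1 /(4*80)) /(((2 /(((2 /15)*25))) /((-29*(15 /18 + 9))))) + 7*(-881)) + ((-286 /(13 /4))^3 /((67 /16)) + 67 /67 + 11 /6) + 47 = -1021032869085870077 /6262919876556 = -163028.25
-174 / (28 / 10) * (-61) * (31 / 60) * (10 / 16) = 274195 / 224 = 1224.08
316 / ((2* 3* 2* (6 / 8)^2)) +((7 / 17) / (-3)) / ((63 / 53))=7145 / 153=46.70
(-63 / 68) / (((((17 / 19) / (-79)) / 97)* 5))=9172611 / 5780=1586.96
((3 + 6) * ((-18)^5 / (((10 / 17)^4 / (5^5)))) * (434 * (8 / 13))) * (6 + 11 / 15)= -10376731355624928 / 13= -798210104278840.62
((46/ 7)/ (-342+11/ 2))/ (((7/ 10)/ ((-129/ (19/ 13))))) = 1542840/ 626563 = 2.46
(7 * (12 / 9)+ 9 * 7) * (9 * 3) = 1953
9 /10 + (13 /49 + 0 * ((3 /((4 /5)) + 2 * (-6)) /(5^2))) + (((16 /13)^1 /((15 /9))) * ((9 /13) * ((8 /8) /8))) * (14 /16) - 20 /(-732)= 37841497 /30308460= 1.25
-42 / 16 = -2.62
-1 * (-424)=424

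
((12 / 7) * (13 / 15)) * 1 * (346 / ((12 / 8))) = 35984 / 105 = 342.70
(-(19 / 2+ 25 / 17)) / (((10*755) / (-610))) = 22753 / 25670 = 0.89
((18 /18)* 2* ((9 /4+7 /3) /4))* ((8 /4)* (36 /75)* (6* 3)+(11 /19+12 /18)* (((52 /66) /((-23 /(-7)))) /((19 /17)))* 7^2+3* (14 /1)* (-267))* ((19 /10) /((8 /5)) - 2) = 746923630687 /35868960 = 20823.68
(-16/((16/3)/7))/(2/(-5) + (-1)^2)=-35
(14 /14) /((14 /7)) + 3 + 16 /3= 53 /6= 8.83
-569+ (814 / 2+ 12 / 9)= -482 / 3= -160.67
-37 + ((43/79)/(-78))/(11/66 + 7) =-38000/1027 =-37.00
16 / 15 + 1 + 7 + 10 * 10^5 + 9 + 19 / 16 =240004621 / 240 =1000019.25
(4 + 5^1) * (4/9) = 4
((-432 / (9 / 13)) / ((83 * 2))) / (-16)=39 / 166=0.23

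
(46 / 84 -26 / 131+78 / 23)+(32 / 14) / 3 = 569755 / 126546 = 4.50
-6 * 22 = -132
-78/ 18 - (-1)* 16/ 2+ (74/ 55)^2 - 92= -785197/ 9075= -86.52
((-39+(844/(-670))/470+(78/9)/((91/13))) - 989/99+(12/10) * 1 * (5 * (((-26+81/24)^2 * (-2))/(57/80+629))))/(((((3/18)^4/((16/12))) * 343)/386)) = -11713975604135722752/104744159402575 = -111834.16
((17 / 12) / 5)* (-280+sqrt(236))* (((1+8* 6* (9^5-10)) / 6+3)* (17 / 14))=-818994499 / 18+818994499* sqrt(59) / 2520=-43003338.79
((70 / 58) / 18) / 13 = 35 / 6786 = 0.01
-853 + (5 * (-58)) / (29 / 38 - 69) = -2200809 / 2593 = -848.75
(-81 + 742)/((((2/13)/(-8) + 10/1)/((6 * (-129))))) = -8867976/173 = -51259.98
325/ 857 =0.38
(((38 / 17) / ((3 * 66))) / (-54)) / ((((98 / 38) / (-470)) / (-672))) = -2714720 / 106029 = -25.60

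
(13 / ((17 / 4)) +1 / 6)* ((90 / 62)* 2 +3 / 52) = 523439 / 54808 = 9.55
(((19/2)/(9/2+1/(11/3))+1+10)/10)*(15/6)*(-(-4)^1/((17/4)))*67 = 204.79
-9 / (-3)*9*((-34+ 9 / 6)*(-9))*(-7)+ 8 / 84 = -2321861 / 42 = -55282.40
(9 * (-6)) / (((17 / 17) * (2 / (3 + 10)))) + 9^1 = -342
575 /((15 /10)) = 1150 /3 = 383.33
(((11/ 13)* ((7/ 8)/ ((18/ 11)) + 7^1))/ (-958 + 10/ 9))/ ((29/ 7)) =-83545/ 51947584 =-0.00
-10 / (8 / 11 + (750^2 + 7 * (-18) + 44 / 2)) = -55 / 3093182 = -0.00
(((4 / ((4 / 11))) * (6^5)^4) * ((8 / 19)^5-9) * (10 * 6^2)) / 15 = -21478323851363140000284672 / 2476099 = -8674258925577345655.52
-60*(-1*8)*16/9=2560/3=853.33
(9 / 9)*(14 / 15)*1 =14 / 15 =0.93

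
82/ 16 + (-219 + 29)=-1479/ 8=-184.88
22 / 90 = 11 / 45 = 0.24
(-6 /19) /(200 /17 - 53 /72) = -0.03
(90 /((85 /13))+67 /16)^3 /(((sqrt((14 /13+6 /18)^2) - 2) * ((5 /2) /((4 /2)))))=-4540720602093 /578554880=-7848.38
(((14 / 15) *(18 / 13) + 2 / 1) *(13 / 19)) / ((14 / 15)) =321 / 133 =2.41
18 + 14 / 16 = 18.88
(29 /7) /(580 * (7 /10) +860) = 29 /8862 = 0.00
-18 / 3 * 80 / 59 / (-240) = 2 / 59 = 0.03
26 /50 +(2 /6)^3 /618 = 216943 /417150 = 0.52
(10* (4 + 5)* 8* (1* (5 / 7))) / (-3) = -1200 / 7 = -171.43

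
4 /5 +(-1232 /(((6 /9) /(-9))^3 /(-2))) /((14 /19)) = -41137466 /5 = -8227493.20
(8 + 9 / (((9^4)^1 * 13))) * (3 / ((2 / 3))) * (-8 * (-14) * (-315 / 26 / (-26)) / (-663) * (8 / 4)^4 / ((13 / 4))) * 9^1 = -125.56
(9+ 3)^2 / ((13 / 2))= 288 / 13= 22.15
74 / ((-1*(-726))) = 37 / 363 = 0.10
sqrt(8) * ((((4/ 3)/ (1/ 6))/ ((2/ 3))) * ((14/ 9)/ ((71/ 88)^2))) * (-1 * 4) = -3469312 * sqrt(2)/ 15123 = -324.43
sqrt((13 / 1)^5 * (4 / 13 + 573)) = 169 * sqrt(7453) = 14589.90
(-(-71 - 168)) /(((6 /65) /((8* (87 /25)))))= 72082.40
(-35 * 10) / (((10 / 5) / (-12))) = 2100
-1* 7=-7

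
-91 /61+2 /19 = -1607 /1159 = -1.39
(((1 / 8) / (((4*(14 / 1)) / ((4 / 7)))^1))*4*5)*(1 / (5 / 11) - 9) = -17 / 98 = -0.17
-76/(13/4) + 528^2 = 3623888/13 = 278760.62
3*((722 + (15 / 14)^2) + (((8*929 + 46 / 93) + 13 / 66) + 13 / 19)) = 31073517067 / 1269884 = 24469.57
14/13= 1.08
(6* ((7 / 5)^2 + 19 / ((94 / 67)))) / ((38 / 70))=765051 / 4465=171.34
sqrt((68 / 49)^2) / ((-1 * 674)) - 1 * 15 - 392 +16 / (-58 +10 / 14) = -2696900281 / 6621713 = -407.28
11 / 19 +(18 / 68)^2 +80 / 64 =20855 / 10982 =1.90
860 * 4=3440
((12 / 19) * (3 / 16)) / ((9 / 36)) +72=1377 / 19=72.47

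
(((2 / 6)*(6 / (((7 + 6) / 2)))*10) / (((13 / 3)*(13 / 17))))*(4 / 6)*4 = 5440 / 2197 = 2.48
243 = 243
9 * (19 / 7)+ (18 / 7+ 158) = 185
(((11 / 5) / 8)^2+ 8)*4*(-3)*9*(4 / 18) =-38763 / 200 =-193.82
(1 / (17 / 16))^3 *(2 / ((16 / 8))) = 4096 / 4913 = 0.83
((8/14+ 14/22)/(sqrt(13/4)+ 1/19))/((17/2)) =0.08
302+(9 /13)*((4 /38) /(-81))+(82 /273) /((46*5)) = 540434257 /1789515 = 302.00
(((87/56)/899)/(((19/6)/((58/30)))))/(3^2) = 29/247380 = 0.00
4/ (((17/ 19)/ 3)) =228/ 17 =13.41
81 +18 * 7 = 207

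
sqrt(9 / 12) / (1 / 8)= 4 * sqrt(3)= 6.93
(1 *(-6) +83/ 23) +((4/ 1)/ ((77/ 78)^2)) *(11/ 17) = 55763/ 210749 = 0.26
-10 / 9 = -1.11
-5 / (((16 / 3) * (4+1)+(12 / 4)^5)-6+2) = -15 / 797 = -0.02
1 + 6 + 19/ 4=47/ 4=11.75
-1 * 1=-1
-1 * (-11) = 11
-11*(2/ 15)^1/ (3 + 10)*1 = -22/ 195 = -0.11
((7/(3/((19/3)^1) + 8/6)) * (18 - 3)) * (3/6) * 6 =17955/103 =174.32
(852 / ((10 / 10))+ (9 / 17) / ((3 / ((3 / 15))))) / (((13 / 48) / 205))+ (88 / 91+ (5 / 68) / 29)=115733286759 / 179452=644926.15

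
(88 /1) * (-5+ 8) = 264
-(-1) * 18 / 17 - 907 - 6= -15503 / 17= -911.94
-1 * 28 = -28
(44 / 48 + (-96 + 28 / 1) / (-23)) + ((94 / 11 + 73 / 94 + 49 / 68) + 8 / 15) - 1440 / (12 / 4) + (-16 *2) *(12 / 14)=-3487900816 / 7075145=-492.98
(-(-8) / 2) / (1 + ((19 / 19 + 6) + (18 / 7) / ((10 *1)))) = 140 / 289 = 0.48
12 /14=6 /7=0.86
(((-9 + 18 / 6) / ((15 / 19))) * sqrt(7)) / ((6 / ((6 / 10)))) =-19 * sqrt(7) / 25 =-2.01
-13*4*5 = -260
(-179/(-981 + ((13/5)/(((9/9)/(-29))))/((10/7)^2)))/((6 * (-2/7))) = -156625/1526919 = -0.10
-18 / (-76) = 9 / 38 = 0.24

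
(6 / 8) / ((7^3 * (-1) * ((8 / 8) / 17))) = -51 / 1372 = -0.04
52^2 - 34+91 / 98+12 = 2682.93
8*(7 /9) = 56 /9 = 6.22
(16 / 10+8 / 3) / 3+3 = 199 / 45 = 4.42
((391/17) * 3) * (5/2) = 345/2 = 172.50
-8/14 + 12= 80/7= 11.43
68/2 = 34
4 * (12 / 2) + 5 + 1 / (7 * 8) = 1625 / 56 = 29.02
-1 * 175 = -175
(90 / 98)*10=450 / 49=9.18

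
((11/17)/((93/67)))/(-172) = -737/271932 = -0.00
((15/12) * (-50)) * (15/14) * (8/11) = -48.70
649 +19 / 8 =5211 / 8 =651.38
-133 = -133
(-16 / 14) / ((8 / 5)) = -5 / 7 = -0.71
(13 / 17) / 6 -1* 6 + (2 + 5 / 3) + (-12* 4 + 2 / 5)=-8467 / 170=-49.81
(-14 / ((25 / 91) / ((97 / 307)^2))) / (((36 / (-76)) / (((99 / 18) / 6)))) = 1252648397 / 127236150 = 9.85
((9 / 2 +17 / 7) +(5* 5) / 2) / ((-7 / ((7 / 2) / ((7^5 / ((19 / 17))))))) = -0.00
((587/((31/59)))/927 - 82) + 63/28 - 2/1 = -9258467/114948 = -80.54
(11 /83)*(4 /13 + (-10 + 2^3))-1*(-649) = 700029 /1079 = 648.78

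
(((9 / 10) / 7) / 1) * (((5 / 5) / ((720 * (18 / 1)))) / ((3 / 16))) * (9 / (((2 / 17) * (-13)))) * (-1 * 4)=17 / 13650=0.00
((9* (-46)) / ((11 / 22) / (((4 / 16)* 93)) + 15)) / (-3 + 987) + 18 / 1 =17.97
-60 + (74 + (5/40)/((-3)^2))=14.01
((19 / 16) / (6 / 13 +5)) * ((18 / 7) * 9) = 20007 / 3976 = 5.03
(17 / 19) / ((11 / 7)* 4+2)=119 / 1102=0.11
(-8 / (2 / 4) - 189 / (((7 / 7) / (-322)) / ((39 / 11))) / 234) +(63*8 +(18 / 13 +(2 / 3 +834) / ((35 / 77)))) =6966407 / 2145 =3247.74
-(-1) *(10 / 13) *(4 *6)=240 / 13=18.46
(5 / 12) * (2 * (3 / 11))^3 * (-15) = -1350 / 1331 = -1.01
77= 77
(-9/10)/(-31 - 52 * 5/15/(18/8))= 243/10450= 0.02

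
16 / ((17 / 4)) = 64 / 17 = 3.76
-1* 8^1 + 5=-3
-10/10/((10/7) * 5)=-7/50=-0.14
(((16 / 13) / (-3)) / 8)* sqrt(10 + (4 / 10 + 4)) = -4* sqrt(10) / 65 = -0.19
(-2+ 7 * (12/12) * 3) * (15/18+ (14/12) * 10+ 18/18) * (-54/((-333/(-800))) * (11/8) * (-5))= 228770.27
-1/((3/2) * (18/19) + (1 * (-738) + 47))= 19/13102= 0.00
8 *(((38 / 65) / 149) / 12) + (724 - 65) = 19147321 / 29055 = 659.00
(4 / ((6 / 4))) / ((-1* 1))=-8 / 3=-2.67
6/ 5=1.20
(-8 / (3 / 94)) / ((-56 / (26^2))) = 63544 / 21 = 3025.90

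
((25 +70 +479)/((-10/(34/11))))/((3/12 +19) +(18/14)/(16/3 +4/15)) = -956284/104995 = -9.11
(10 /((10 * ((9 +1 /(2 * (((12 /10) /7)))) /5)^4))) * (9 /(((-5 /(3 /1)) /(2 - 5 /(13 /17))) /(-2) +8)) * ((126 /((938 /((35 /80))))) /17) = 0.00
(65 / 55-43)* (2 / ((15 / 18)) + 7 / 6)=-4922 / 33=-149.15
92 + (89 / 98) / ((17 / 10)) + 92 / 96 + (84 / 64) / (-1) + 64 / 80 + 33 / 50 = 93602591 / 999600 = 93.64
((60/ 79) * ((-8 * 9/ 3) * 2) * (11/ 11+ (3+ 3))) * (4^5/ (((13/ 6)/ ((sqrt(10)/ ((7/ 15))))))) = -265420800 * sqrt(10)/ 1027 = -817268.03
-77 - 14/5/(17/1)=-6559/85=-77.16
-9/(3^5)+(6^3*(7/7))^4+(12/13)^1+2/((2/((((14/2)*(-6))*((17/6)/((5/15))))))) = 764050474940/351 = 2176781979.89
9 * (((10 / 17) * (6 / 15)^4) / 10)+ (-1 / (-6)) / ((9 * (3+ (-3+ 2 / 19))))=217427 / 1147500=0.19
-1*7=-7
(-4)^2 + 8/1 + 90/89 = 2226/89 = 25.01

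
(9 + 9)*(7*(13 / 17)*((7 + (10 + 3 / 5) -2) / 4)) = 31941 / 85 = 375.78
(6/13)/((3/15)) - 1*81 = -1023/13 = -78.69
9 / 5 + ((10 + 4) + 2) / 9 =161 / 45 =3.58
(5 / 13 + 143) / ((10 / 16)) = 14912 / 65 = 229.42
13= 13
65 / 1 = 65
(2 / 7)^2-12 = -584 / 49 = -11.92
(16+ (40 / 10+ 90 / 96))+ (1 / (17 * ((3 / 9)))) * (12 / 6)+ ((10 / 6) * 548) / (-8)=-75787 / 816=-92.88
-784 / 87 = -9.01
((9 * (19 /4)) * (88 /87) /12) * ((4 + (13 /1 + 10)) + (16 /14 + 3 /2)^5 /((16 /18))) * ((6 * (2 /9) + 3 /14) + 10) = 25012340746635 /3493704704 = 7159.26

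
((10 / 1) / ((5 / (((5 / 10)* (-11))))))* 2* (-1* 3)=66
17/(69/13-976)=-0.02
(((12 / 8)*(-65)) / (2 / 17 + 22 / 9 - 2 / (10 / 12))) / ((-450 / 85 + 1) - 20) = 2535975 / 102424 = 24.76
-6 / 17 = -0.35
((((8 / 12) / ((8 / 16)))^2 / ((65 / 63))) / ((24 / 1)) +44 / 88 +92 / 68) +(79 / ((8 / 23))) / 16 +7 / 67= 461254193 / 28429440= 16.22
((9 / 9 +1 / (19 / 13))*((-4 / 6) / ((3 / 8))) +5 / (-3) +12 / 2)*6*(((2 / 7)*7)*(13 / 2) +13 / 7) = 47632 / 399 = 119.38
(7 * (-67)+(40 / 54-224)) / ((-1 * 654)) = 18691 / 17658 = 1.06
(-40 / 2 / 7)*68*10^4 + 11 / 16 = -1942856.46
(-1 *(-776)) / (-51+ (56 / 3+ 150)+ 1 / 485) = 141135 / 21401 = 6.59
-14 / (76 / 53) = -371 / 38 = -9.76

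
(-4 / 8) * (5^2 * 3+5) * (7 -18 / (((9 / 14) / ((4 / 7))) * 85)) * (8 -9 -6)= 32424 / 17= 1907.29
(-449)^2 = 201601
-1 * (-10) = 10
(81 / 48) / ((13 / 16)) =27 / 13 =2.08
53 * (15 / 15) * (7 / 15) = 371 / 15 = 24.73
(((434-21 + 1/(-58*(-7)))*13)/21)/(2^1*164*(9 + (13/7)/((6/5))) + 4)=2179827/29530816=0.07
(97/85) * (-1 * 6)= -582/85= -6.85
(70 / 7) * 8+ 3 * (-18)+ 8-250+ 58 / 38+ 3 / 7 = -28468 / 133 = -214.05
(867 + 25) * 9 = 8028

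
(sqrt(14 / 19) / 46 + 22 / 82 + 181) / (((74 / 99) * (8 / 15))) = 1485 * sqrt(266) / 517408 + 1379565 / 3034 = 454.75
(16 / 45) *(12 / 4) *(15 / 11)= 1.45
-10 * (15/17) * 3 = -450/17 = -26.47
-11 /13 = -0.85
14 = 14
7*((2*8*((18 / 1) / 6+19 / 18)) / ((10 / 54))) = 12264 / 5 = 2452.80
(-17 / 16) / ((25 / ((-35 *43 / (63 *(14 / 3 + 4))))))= 731 / 6240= 0.12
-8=-8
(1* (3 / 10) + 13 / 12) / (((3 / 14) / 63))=4067 / 10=406.70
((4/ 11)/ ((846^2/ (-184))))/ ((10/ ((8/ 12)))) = -184/ 29523285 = -0.00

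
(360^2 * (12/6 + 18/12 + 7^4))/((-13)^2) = 311623200/169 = 1843924.26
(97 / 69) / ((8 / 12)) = 97 / 46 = 2.11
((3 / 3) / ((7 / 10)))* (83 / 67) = 830 / 469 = 1.77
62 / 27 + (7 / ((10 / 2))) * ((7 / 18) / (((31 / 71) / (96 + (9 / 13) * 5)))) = 13744901 / 108810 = 126.32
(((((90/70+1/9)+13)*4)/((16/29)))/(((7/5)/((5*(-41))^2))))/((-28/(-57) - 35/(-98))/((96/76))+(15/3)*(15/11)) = 243184386500/581329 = 418324.88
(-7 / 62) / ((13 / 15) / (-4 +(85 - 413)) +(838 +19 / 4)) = -0.00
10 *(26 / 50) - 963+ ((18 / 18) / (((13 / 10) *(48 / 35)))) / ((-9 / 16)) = -1682689 / 1755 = -958.80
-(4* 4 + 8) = -24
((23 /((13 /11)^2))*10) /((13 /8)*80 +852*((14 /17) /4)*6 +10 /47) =11118085 /79849458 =0.14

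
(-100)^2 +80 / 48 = 30005 / 3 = 10001.67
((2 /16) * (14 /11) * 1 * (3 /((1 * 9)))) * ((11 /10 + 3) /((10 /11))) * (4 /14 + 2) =41 /75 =0.55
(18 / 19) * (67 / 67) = 18 / 19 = 0.95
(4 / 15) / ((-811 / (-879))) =1172 / 4055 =0.29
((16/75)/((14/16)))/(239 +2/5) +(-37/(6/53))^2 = 53702701277/502740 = 106820.03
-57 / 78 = -19 / 26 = -0.73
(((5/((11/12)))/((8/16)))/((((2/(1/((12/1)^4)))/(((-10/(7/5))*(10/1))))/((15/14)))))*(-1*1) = 0.02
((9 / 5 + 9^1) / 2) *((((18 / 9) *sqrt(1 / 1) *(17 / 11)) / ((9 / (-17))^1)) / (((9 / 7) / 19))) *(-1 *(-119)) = -9148006 / 165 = -55442.46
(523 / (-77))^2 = 273529 / 5929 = 46.13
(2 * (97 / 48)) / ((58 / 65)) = 6305 / 1392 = 4.53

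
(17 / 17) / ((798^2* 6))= 1 / 3820824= 0.00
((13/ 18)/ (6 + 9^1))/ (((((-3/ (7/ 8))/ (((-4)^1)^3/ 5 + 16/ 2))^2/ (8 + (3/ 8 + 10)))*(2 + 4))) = 31213/ 108000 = 0.29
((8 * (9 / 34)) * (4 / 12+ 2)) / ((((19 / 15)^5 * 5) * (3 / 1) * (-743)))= -4252500 / 31275606469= -0.00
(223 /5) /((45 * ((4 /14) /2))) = 6.94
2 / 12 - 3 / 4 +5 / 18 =-11 / 36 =-0.31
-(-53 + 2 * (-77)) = 207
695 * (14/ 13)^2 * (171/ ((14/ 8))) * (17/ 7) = 32325840/ 169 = 191277.16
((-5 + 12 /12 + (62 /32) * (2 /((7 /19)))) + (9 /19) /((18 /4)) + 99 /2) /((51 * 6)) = 0.18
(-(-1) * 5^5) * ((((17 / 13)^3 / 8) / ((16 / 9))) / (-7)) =-70.19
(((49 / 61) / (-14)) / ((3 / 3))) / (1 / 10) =-35 / 61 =-0.57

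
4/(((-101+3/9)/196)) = -1176/151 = -7.79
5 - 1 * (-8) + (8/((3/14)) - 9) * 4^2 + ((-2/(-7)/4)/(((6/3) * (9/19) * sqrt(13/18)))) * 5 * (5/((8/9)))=1425 * sqrt(26)/2912 + 1399/3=468.83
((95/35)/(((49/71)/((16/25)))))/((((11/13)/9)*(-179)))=-2525328/16884175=-0.15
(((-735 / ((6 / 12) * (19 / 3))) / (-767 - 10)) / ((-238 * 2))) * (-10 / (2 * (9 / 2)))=25 / 35853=0.00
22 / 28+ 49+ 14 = 893 / 14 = 63.79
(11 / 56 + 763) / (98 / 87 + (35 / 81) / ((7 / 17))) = 100393911 / 286216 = 350.76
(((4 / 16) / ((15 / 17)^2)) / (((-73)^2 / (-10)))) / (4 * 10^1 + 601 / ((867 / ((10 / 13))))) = -0.00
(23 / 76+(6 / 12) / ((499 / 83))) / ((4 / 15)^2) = 3291975 / 606784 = 5.43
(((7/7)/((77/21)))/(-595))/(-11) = 3/71995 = 0.00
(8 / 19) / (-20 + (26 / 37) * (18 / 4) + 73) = 148 / 19741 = 0.01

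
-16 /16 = -1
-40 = -40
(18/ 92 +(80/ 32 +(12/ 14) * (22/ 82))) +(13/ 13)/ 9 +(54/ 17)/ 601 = 1846446839/ 606981753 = 3.04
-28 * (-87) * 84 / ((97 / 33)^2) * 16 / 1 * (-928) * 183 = -605485153050624 / 9409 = -64351700823.75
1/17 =0.06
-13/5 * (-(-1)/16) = -13/80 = -0.16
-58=-58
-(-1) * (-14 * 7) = -98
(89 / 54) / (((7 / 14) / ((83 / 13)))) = 7387 / 351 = 21.05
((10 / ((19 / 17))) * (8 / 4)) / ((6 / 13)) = 2210 / 57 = 38.77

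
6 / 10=3 / 5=0.60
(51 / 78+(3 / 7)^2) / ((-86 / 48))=-12804 / 27391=-0.47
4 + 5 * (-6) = -26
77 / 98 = 11 / 14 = 0.79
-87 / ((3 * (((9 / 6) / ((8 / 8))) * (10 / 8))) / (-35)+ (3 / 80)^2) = 1299200 / 2379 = 546.11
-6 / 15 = -2 / 5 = -0.40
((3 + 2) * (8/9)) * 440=17600/9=1955.56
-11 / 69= -0.16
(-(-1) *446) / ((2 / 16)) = 3568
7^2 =49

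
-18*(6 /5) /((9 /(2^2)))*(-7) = 336 /5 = 67.20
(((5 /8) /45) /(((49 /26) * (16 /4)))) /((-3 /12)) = -13 /1764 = -0.01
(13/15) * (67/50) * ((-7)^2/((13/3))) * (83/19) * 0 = 0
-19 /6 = -3.17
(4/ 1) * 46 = 184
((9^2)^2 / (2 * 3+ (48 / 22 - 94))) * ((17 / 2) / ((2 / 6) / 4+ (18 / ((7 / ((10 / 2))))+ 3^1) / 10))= -389.35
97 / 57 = 1.70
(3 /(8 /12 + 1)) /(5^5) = 9 /15625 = 0.00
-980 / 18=-490 / 9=-54.44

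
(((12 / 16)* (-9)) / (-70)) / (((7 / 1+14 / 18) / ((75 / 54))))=27 / 1568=0.02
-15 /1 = -15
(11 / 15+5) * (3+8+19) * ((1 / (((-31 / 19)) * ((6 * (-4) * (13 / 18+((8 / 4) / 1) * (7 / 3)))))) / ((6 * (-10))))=-817 / 60140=-0.01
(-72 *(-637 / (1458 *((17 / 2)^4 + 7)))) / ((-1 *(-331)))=40768 / 2242284363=0.00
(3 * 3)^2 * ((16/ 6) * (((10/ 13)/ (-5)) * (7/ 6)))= -504/ 13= -38.77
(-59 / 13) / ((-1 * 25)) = 59 / 325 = 0.18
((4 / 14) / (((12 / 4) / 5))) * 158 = 1580 / 21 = 75.24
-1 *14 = -14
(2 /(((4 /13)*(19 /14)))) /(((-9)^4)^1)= 91 /124659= 0.00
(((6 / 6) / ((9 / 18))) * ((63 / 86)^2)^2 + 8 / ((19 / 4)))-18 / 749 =870361127399 / 389223656248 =2.24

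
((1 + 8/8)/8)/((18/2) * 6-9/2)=0.01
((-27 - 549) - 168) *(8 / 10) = -2976 / 5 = -595.20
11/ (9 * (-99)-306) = -11/ 1197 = -0.01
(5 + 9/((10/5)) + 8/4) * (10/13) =115/13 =8.85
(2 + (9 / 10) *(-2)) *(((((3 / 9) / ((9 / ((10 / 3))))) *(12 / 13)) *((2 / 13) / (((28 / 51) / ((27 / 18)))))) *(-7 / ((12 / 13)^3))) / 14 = -221 / 36288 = -0.01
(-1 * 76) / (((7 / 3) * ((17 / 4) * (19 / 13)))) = -624 / 119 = -5.24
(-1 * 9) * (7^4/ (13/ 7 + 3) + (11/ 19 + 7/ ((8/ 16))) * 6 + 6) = -3417453/ 646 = -5290.17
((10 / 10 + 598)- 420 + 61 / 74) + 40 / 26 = 174471 / 962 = 181.36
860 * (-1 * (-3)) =2580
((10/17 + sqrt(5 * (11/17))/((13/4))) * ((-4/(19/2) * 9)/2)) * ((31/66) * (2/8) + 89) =-352905/3553 -141162 * sqrt(935)/46189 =-192.78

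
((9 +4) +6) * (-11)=-209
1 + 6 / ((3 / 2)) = 5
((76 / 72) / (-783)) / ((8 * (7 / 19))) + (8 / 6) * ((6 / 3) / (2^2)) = 525815 / 789264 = 0.67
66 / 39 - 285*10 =-2848.31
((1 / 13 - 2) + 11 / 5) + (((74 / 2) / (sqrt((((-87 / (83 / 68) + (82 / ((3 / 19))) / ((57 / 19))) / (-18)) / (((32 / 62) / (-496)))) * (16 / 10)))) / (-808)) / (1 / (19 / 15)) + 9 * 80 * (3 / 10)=14058 / 65 - 2109 * sqrt(1262762) / 3810802720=216.28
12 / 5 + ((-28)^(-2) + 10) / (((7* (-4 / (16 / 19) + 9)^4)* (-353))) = 121351042628 / 50563195795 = 2.40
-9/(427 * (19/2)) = -18/8113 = -0.00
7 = 7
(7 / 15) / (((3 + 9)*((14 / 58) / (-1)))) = -29 / 180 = -0.16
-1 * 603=-603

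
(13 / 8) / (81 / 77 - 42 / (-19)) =19019 / 38184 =0.50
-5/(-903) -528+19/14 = -951107/1806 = -526.64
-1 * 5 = -5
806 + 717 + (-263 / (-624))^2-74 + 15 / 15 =564664369 / 389376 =1450.18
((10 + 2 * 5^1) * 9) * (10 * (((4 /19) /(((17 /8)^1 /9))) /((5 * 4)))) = 25920 /323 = 80.25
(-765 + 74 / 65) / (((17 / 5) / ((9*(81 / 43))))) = -36195579 / 9503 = -3808.86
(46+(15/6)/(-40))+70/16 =50.31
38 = 38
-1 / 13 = -0.08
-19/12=-1.58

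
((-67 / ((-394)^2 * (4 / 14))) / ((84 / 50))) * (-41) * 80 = 343375 / 116427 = 2.95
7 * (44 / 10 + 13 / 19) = 3381 / 95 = 35.59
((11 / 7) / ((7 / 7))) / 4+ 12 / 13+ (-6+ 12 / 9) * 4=-18947 / 1092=-17.35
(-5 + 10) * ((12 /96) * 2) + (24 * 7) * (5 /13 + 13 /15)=54981 /260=211.47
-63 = -63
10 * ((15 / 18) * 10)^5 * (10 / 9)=976562500 / 2187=446530.64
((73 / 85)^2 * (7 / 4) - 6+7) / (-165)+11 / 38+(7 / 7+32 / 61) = 9949041973 / 5526691500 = 1.80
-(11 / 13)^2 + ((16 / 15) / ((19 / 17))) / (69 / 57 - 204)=-7039163 / 9767355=-0.72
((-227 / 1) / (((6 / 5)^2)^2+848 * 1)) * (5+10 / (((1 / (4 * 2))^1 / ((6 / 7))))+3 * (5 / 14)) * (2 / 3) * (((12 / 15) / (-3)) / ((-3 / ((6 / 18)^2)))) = -29651875 / 225933624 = -0.13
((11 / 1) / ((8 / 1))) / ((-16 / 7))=-77 / 128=-0.60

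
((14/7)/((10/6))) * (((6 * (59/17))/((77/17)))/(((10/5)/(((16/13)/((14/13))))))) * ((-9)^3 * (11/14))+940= -865.71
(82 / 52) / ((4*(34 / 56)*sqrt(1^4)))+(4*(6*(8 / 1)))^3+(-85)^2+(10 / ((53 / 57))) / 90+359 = 497952855247 / 70278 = 7085472.77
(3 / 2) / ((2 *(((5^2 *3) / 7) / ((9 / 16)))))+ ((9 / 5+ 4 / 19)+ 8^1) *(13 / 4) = 990237 / 30400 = 32.57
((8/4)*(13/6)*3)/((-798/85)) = -1105/798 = -1.38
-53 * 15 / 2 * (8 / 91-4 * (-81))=-11723070 / 91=-128824.95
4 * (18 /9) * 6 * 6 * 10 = 2880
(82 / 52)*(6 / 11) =123 / 143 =0.86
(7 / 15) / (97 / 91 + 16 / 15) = 637 / 2911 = 0.22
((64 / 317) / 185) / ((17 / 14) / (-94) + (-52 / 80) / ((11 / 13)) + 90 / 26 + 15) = 0.00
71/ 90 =0.79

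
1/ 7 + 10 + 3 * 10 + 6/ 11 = 3133/ 77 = 40.69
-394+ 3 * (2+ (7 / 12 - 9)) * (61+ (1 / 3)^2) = -28267 / 18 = -1570.39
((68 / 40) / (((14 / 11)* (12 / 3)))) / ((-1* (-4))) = 187 / 2240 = 0.08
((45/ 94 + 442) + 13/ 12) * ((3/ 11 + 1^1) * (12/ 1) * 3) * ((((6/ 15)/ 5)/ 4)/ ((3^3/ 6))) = 3502366/ 38775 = 90.33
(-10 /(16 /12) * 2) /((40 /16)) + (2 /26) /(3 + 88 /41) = -16417 /2743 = -5.99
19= 19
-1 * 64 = -64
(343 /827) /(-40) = -343 /33080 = -0.01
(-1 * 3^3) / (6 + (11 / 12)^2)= -3888 / 985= -3.95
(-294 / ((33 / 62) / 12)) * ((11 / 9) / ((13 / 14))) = -8724.51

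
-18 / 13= -1.38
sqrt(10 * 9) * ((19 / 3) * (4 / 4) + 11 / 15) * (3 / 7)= 318 * sqrt(10) / 35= 28.73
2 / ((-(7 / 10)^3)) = -2000 / 343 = -5.83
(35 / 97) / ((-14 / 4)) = -10 / 97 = -0.10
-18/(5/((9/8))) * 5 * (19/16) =-1539/64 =-24.05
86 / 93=0.92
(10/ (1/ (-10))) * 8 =-800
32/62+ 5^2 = 791/31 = 25.52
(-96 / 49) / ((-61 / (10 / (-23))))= -960 / 68747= -0.01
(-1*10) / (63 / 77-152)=110 / 1663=0.07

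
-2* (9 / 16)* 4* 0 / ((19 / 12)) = 0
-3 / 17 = -0.18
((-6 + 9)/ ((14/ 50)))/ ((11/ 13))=975/ 77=12.66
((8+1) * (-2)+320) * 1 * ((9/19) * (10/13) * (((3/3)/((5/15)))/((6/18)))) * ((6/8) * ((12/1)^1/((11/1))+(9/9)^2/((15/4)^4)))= 814.05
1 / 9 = 0.11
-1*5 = -5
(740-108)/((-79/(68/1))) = -544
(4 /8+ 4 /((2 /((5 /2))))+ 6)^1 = 23 /2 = 11.50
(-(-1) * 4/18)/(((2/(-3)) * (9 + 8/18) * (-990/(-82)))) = -41/14025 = -0.00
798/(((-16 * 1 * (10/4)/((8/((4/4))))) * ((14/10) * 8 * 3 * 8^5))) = -19/131072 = -0.00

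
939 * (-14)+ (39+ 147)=-12960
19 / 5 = 3.80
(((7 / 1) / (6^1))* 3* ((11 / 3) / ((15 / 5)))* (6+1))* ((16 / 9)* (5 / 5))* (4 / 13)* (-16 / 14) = -19712 / 1053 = -18.72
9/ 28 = 0.32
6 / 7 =0.86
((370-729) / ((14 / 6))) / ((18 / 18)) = -1077 / 7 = -153.86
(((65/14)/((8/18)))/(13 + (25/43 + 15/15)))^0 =1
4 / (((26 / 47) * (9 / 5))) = 4.02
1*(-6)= -6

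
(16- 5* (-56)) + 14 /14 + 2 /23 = 6833 /23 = 297.09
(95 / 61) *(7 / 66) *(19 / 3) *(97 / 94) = 1225595 / 1135332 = 1.08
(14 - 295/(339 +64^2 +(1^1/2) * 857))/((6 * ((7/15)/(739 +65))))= 272531880/68089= 4002.58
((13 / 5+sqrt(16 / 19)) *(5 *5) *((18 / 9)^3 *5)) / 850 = 80 *sqrt(19) / 323+52 / 17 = 4.14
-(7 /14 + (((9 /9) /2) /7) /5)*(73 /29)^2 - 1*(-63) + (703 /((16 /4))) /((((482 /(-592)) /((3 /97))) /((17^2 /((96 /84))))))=-4482199212801 /2752407980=-1628.46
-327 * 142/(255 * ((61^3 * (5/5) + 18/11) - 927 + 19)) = -170258/211379785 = -0.00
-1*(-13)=13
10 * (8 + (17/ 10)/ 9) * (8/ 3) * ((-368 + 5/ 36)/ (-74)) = 9760091/ 8991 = 1085.54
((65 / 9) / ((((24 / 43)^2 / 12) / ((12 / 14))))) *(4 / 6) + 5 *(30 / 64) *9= 1089055 / 6048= 180.07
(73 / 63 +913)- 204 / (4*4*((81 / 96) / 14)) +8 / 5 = 221824 / 315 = 704.20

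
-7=-7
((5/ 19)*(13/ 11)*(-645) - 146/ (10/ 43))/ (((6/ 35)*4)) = -1514933/ 1254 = -1208.08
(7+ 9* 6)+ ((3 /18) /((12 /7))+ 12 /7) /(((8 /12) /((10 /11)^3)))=320377 /5082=63.04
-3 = -3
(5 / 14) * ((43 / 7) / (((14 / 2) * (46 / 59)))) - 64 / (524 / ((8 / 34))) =26229911 / 70275212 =0.37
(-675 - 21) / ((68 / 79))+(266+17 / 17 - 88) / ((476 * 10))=-3848701 / 4760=-808.55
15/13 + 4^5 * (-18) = -239601/13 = -18430.85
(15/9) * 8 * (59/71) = 2360/213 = 11.08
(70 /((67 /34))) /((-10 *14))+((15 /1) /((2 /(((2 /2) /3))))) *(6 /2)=971 /134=7.25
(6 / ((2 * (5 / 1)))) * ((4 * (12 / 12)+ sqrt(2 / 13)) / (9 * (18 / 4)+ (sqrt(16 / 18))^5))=-1492992 * sqrt(2) / 1936447085 -746496 * sqrt(13) / 25173812105+ 28697814 * sqrt(26) / 25173812105+ 114791256 / 1936447085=0.06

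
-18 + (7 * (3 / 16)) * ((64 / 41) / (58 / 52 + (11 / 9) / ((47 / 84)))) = -8619642 / 495977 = -17.38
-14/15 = -0.93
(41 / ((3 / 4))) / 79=164 / 237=0.69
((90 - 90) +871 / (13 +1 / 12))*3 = 31356 / 157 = 199.72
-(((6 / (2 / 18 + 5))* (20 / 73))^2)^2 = -85030560000 / 7946992159681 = -0.01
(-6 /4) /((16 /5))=-15 /32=-0.47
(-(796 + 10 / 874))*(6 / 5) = -2087142 / 2185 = -955.21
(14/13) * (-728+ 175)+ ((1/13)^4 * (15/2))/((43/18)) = -731394347/1228123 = -595.54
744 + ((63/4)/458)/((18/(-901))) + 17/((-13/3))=35169353/47632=738.36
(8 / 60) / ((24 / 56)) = 14 / 45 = 0.31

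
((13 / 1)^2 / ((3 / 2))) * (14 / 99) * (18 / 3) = 9464 / 99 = 95.60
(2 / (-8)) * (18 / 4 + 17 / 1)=-43 / 8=-5.38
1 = 1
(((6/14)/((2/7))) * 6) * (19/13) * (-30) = -5130/13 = -394.62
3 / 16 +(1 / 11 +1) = 225 / 176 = 1.28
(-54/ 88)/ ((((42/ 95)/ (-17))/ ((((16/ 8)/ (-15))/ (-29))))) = 969/ 8932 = 0.11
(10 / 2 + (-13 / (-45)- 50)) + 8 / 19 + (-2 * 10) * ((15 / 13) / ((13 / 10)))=-8964692 / 144495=-62.04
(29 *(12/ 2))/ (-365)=-174/ 365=-0.48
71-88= -17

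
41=41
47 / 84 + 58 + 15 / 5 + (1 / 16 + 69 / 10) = 115117 / 1680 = 68.52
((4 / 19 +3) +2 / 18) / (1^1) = 568 / 171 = 3.32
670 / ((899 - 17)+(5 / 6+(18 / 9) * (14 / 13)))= 0.76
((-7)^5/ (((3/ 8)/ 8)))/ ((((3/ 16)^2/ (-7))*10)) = 963780608/ 135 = 7139115.61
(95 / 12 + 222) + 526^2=3322871 / 12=276905.92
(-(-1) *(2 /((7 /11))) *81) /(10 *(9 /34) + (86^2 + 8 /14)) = 30294 /880507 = 0.03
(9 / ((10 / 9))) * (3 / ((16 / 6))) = 729 / 80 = 9.11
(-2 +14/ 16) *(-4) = 9/ 2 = 4.50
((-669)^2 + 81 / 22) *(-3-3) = -29539269 / 11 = -2685388.09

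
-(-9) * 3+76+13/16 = 1661/16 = 103.81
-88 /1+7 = -81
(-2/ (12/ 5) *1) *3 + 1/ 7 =-33/ 14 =-2.36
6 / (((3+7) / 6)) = 18 / 5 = 3.60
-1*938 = -938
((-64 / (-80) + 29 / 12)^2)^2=1387488001 / 12960000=107.06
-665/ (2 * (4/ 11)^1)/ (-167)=7315/ 1336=5.48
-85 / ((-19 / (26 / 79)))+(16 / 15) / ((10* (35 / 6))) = 1957766 / 1313375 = 1.49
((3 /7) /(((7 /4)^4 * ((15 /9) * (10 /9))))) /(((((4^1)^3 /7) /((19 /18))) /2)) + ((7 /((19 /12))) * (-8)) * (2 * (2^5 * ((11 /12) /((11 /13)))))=-2796678302 /1140475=-2452.20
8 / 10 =4 / 5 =0.80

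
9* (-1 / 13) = -9 / 13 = -0.69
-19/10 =-1.90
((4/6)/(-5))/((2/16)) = -16/15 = -1.07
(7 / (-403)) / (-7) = 1 / 403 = 0.00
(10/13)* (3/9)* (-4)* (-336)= 344.62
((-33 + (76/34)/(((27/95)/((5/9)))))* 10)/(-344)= 591365/710532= 0.83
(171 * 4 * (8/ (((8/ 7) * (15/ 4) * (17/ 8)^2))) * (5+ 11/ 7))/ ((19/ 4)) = 565248/ 1445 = 391.18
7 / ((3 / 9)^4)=567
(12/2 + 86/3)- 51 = -49/3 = -16.33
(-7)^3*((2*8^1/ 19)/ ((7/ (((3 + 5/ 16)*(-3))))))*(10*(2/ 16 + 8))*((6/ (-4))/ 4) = -7596225/ 608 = -12493.79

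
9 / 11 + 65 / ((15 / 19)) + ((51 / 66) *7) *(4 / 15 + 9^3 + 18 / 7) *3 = 3946433 / 330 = 11958.89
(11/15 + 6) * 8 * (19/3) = 15352/45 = 341.16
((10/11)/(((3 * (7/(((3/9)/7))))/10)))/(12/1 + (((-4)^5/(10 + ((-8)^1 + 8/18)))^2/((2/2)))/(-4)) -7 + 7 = -275/585092781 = -0.00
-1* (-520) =520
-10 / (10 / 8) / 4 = -2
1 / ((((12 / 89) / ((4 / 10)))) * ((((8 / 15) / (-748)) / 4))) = -16643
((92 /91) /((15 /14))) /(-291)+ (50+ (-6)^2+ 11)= 97.00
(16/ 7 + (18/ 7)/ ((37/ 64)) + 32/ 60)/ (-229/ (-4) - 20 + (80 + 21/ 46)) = 2597344/ 42070665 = 0.06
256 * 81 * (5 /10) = 10368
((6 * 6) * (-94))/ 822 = -564/ 137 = -4.12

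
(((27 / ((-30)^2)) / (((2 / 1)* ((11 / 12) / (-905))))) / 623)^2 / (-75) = -884547 / 117409022500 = -0.00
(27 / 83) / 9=0.04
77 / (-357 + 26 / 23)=-1771 / 8185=-0.22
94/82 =47/41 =1.15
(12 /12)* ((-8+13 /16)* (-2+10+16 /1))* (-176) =30360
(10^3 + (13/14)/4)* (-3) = -168039/56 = -3000.70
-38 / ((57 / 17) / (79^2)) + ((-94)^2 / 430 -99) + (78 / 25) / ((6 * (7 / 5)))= -63940900 / 903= -70809.41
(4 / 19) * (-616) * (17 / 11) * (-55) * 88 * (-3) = -55292160 / 19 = -2910113.68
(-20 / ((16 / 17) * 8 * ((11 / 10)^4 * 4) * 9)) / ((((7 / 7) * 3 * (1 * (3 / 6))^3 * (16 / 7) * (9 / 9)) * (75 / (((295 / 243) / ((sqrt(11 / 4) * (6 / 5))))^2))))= -32362421875 / 110923479420336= -0.00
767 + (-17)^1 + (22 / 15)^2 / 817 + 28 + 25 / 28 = 4009052977 / 5147100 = 778.90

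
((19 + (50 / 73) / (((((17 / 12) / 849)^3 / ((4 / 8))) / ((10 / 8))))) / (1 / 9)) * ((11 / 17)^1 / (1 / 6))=19629234579436614 / 6097033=3219473238.78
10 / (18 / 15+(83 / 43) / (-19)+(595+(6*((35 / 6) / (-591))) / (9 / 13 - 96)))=4273195950 / 254724796159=0.02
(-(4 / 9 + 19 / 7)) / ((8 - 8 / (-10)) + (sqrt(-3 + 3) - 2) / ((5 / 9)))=-995 / 1638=-0.61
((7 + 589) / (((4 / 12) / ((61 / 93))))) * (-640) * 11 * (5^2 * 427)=-2732226112000 / 31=-88136326193.55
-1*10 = -10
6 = 6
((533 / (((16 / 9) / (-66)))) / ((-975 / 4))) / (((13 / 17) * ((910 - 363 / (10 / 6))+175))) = 0.12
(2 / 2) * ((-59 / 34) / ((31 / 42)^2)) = -52038 / 16337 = -3.19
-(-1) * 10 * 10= 100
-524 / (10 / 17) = -4454 / 5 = -890.80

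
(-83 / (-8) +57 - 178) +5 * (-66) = -3525 / 8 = -440.62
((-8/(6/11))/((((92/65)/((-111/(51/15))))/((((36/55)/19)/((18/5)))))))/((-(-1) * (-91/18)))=-33300/52003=-0.64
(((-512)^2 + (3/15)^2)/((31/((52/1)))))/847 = 340787252/656425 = 519.16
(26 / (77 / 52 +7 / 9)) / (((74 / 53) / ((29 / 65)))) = 719316 / 195545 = 3.68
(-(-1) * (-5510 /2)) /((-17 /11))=30305 /17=1782.65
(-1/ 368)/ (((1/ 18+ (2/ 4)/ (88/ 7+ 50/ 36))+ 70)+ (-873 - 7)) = 15831/ 4718372168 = 0.00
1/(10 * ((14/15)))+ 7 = 199/28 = 7.11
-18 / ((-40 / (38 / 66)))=57 / 220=0.26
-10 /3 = -3.33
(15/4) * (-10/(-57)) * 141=3525/38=92.76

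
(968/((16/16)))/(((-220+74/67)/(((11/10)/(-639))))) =178354/23428935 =0.01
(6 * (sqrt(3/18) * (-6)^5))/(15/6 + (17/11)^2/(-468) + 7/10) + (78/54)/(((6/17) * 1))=221/54 -2201696640 * sqrt(6)/904603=-5957.68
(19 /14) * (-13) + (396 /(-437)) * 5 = -135659 /6118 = -22.17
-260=-260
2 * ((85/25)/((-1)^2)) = 34/5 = 6.80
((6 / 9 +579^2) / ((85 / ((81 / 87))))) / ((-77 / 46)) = -11896290 / 5423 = -2193.67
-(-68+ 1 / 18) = 1223 / 18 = 67.94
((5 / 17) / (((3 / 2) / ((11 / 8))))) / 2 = 55 / 408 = 0.13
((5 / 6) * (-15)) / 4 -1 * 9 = -97 / 8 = -12.12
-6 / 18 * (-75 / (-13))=-25 / 13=-1.92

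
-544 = -544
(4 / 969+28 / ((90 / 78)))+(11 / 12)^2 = 5839831 / 232560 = 25.11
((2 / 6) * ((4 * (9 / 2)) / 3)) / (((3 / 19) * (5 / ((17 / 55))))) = 646 / 825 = 0.78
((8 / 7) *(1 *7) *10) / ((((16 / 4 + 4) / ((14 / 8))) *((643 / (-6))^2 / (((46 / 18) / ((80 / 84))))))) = 3381 / 826898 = 0.00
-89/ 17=-5.24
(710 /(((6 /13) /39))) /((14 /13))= 779935 /14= 55709.64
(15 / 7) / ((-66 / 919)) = -4595 / 154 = -29.84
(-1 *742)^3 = -408518488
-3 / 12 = -1 / 4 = -0.25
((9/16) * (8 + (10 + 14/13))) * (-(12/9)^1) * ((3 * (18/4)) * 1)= -2511/13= -193.15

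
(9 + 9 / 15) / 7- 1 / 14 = 13 / 10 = 1.30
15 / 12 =5 / 4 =1.25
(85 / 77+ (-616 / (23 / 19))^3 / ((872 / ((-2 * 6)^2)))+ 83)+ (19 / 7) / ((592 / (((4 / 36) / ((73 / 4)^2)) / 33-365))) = -27039438920909045477827 / 1242607247413488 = -21760245.63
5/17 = 0.29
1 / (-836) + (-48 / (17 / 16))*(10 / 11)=-583697 / 14212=-41.07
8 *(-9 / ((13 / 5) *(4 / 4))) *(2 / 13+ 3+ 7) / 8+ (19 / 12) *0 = -5940 / 169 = -35.15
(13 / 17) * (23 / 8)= 299 / 136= 2.20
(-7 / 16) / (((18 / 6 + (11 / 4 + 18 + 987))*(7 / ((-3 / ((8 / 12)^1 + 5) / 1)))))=9 / 274924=0.00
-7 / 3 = -2.33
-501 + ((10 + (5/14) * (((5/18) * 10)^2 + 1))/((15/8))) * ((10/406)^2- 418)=-80010319987/23365503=-3424.29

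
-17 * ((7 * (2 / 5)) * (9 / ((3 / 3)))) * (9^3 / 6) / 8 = -6506.32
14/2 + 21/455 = 458/65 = 7.05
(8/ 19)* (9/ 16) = 9/ 38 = 0.24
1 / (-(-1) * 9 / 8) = 8 / 9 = 0.89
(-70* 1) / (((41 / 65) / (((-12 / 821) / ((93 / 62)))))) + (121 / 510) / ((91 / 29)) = 1.16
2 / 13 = 0.15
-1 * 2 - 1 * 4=-6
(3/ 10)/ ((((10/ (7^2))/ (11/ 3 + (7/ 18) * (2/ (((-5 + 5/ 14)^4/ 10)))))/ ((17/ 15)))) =98587173517/ 16065562500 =6.14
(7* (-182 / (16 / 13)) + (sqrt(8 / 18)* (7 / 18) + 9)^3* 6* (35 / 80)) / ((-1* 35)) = -7863337 / 262440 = -29.96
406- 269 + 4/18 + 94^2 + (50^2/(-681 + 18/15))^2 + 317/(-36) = 414895830391/46212804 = 8977.94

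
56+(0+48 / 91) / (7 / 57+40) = 11657288 / 208117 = 56.01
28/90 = 14/45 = 0.31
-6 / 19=-0.32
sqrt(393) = 19.82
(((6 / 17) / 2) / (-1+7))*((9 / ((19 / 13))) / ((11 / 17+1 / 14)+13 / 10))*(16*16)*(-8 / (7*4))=-149760 / 22819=-6.56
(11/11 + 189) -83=107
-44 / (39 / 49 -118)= 2156 / 5743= 0.38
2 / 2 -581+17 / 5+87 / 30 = -5737 / 10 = -573.70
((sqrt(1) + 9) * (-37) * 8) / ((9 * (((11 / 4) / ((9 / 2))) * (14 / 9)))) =-26640 / 77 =-345.97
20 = 20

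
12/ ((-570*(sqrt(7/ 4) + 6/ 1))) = -48/ 13015 + 4*sqrt(7)/ 13015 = -0.00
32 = 32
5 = 5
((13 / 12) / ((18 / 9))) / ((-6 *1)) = -13 / 144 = -0.09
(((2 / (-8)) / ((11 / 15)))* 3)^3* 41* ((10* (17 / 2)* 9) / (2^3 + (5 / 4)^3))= -2858135625 / 847847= -3371.05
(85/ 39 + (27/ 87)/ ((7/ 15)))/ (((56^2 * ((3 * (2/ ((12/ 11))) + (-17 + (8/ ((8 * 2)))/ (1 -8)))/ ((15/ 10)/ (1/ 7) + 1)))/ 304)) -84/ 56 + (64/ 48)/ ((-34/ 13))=-348569435/ 152623926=-2.28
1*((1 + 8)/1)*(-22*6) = -1188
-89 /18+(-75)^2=101161 /18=5620.06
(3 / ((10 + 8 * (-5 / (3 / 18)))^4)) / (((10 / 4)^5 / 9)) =54 / 546564453125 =0.00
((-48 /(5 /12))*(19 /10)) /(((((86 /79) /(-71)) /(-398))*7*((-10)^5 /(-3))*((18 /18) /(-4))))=2290423932 /23515625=97.40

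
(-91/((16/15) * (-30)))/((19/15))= 1365/608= 2.25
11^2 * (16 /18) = 968 /9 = 107.56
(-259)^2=67081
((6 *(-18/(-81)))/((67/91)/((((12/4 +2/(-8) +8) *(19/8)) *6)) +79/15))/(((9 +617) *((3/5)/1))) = 3717350/5520167847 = 0.00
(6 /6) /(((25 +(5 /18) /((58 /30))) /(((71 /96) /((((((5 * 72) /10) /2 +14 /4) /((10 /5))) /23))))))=47357 /752500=0.06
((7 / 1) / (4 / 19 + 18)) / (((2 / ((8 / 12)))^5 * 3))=0.00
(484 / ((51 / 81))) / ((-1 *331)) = -13068 / 5627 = -2.32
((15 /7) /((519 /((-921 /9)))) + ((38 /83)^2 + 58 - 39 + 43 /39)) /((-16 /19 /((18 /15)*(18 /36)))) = -122954901723 /8676282160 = -14.17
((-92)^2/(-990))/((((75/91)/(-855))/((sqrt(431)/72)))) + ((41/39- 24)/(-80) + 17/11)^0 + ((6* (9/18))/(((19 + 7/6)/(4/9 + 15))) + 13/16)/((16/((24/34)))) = 149711/131648 + 914641* sqrt(431)/7425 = 2558.50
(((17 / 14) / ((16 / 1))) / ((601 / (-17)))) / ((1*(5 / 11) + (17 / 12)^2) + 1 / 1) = -28611 / 46133962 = -0.00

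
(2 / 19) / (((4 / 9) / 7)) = 63 / 38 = 1.66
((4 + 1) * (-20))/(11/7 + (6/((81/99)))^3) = -18900/74833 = -0.25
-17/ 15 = -1.13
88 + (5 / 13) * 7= 1179 / 13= 90.69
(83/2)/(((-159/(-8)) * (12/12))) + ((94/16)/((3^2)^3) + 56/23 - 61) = -401450635/7109208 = -56.47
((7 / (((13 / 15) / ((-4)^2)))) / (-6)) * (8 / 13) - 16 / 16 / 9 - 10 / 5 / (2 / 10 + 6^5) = -790427059 / 59138001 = -13.37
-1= -1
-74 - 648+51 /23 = -16555 /23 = -719.78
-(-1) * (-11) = -11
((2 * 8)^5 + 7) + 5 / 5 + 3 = 1048587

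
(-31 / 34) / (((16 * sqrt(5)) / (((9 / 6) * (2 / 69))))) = -31 * sqrt(5) / 62560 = -0.00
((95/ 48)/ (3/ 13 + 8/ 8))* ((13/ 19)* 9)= 2535/ 256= 9.90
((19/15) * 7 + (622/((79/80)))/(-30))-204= -85371/395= -216.13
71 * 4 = 284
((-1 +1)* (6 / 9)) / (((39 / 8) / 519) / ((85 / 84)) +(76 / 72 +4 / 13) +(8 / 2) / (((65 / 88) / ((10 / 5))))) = 0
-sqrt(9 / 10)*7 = -21*sqrt(10) / 10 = -6.64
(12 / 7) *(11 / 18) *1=22 / 21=1.05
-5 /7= -0.71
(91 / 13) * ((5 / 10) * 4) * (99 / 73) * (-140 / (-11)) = 17640 / 73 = 241.64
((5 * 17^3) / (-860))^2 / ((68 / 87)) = 1043.87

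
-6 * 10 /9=-20 /3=-6.67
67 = 67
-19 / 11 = -1.73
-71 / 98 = -0.72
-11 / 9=-1.22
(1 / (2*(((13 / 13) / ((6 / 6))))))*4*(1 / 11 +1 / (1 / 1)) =24 / 11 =2.18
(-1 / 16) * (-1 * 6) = 3 / 8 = 0.38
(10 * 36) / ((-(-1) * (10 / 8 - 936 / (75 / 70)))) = -7200 / 17447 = -0.41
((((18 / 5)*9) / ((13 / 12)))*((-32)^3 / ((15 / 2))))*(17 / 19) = -721944576 / 6175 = -116914.10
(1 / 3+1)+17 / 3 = 7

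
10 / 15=0.67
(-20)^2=400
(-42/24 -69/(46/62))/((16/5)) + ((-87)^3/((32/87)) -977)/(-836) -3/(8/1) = 2112.70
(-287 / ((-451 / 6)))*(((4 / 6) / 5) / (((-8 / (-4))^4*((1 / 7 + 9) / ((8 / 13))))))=49 / 22880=0.00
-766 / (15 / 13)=-9958 / 15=-663.87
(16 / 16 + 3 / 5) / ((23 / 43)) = 344 / 115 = 2.99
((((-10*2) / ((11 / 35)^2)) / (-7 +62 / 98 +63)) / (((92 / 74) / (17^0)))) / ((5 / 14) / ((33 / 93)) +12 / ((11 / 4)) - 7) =336140 / 190509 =1.76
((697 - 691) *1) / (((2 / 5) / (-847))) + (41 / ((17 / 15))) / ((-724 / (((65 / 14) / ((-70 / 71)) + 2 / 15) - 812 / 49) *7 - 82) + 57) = -12704.83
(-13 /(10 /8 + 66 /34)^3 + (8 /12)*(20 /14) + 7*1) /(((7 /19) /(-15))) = -307.49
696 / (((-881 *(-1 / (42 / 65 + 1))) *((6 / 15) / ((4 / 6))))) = 24824 / 11453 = 2.17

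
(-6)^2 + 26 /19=710 /19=37.37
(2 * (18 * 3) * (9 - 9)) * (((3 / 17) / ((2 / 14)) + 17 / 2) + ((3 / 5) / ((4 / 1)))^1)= 0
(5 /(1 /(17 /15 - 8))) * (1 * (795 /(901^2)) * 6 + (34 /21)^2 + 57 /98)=-4465040215 /40528782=-110.17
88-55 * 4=-132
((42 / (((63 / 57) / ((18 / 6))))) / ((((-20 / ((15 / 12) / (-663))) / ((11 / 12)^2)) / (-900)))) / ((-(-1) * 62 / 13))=-57475 / 33728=-1.70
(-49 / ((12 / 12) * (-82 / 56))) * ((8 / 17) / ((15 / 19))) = 208544 / 10455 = 19.95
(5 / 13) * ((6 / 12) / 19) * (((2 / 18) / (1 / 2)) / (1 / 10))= 50 / 2223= 0.02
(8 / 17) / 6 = 4 / 51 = 0.08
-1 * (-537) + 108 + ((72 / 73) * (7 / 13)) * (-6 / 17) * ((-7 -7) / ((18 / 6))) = 10419897 / 16133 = 645.87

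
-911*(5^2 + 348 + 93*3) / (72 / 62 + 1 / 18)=-331436376 / 679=-488124.27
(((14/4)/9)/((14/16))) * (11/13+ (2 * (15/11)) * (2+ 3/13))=3964/1287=3.08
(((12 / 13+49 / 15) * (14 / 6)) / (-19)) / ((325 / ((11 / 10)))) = -0.00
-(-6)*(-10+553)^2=1769094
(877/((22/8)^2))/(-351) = -14032/42471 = -0.33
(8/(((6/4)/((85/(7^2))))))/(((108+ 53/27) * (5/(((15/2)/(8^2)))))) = 2295/1163848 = 0.00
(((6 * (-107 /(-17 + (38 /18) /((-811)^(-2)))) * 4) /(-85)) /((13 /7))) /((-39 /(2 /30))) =-8988 /448782208225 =-0.00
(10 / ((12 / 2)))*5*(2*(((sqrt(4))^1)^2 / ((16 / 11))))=275 / 6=45.83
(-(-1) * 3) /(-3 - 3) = -1 /2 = -0.50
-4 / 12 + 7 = 20 / 3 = 6.67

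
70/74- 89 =-3258/37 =-88.05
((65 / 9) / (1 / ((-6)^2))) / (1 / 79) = 20540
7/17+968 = 16463/17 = 968.41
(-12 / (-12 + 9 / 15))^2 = 400 / 361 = 1.11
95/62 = 1.53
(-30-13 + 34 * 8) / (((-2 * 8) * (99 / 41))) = -9389 / 1584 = -5.93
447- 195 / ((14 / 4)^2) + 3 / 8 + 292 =283595 / 392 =723.46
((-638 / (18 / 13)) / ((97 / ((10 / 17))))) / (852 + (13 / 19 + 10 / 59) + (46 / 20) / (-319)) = -148296305300 / 45261644391207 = -0.00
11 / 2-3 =5 / 2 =2.50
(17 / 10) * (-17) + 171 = 1421 / 10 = 142.10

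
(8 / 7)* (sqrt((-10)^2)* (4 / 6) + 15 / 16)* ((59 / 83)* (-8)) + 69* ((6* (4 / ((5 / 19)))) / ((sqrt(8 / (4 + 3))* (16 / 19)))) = -86140 / 1743 + 74727* sqrt(14) / 40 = 6940.65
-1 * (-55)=55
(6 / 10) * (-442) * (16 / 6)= -3536 / 5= -707.20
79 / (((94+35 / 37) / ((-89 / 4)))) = -260147 / 14052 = -18.51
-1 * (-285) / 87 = 95 / 29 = 3.28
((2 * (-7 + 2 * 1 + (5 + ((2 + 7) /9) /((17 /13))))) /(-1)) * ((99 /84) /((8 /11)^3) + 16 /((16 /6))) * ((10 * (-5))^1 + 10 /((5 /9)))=1689207 /3808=443.59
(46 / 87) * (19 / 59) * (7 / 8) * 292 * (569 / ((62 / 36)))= 762370098 / 53041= 14373.22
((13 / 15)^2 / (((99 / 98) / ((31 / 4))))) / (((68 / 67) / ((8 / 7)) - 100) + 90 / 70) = -0.06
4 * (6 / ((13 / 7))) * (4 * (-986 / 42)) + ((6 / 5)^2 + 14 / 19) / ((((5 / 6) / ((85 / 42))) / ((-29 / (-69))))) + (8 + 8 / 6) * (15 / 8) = -7121175413 / 5965050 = -1193.82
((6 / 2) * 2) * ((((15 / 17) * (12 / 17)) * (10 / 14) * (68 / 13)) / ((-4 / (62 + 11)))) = -394200 / 1547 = -254.82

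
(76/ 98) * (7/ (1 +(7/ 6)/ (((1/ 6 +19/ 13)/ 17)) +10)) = 2413/ 10304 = 0.23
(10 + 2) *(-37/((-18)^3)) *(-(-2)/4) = 37/972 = 0.04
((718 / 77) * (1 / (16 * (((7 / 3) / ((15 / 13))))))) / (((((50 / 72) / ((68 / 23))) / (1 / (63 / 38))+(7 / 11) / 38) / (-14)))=-4638280 / 466921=-9.93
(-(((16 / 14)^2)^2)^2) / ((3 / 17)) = -285212672 / 17294403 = -16.49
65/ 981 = 0.07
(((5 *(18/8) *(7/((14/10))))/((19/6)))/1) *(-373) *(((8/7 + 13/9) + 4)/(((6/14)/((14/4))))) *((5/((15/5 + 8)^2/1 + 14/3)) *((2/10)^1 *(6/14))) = -1215.58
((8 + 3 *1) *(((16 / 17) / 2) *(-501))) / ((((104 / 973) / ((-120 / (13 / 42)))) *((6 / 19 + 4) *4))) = 64185569910 / 117793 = 544901.39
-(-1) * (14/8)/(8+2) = 7/40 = 0.18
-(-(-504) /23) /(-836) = 126 /4807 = 0.03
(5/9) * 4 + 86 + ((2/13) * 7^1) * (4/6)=10406/117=88.94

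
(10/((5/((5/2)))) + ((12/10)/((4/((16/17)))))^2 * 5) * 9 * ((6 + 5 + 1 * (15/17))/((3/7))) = 33091842/24565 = 1347.11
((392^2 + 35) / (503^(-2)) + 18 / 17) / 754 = 22795962585 / 442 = 51574575.98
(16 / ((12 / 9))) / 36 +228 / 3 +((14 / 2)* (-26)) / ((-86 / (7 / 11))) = 110228 / 1419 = 77.68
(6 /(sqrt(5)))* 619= 3714* sqrt(5) /5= 1660.95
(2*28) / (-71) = -56 / 71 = -0.79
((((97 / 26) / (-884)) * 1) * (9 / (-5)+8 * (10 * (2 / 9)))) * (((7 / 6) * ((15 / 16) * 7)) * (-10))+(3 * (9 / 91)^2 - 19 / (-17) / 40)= 4232774951 / 810875520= 5.22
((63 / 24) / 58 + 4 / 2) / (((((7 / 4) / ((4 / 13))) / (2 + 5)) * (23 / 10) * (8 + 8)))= 365 / 5336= 0.07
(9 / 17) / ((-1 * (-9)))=1 / 17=0.06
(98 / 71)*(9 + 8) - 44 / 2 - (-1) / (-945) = 1.46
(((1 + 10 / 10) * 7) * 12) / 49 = 3.43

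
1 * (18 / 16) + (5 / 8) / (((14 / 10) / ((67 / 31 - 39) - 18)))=-40547 / 1736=-23.36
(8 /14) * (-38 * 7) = -152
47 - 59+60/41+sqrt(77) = -432/41+sqrt(77) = -1.76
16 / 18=0.89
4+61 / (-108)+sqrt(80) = 371 / 108+4 * sqrt(5) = 12.38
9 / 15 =3 / 5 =0.60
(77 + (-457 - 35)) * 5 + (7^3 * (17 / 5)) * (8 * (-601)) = -28045823 / 5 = -5609164.60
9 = 9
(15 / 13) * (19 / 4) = 285 / 52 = 5.48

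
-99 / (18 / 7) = -77 / 2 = -38.50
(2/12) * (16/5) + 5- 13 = -112/15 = -7.47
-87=-87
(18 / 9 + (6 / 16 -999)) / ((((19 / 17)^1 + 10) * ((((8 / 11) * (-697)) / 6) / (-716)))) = -2242691 / 2952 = -759.72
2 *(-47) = -94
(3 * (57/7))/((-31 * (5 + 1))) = -57/434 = -0.13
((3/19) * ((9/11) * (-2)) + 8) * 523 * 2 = 1692428/209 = 8097.74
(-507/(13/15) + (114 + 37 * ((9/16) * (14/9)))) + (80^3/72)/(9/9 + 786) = -24342247/56664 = -429.59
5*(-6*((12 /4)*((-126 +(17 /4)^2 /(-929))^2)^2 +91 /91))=-553994589318635758220067885 /24406909507371008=-22698268666.56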